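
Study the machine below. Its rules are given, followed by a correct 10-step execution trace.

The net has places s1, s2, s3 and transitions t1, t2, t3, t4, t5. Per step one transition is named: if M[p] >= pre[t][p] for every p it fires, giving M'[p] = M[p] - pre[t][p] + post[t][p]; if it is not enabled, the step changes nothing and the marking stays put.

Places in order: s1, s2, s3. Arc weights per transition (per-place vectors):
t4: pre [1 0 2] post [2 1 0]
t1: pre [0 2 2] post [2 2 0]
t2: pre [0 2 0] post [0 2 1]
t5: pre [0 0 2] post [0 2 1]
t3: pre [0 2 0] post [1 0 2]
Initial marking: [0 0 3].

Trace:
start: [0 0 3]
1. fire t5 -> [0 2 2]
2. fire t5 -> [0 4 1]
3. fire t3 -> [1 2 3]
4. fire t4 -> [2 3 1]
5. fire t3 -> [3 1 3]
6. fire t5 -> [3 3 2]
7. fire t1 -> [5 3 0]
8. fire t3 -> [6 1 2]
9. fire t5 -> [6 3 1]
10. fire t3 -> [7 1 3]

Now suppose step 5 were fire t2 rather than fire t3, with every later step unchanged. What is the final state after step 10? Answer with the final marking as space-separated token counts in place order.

4 3 4

(re-executing from step 5 with the substitution; state before step 5: [2 3 1])
5. fire t2 -> [2 3 2]
6. fire t5 -> [2 5 1]
7. fire t1 -> [2 5 1]
8. fire t3 -> [3 3 3]
9. fire t5 -> [3 5 2]
10. fire t3 -> [4 3 4]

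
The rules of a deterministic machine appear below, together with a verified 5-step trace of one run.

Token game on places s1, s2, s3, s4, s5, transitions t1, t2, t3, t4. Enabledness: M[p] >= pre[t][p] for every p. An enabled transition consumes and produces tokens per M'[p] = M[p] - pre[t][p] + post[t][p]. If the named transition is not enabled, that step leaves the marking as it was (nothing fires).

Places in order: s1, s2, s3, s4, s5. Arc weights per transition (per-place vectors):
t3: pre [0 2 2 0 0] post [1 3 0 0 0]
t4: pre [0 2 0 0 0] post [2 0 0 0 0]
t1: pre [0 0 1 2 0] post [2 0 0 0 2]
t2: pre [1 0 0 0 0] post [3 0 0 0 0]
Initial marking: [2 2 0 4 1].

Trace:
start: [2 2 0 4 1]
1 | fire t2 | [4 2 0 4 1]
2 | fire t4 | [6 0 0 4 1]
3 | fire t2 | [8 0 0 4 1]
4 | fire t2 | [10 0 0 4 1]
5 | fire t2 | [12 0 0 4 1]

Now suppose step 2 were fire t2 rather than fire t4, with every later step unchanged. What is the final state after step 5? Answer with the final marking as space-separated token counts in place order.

(re-executing from step 2 with the substitution; state before step 2: [4 2 0 4 1])
2 | fire t2 | [6 2 0 4 1]
3 | fire t2 | [8 2 0 4 1]
4 | fire t2 | [10 2 0 4 1]
5 | fire t2 | [12 2 0 4 1]

12 2 0 4 1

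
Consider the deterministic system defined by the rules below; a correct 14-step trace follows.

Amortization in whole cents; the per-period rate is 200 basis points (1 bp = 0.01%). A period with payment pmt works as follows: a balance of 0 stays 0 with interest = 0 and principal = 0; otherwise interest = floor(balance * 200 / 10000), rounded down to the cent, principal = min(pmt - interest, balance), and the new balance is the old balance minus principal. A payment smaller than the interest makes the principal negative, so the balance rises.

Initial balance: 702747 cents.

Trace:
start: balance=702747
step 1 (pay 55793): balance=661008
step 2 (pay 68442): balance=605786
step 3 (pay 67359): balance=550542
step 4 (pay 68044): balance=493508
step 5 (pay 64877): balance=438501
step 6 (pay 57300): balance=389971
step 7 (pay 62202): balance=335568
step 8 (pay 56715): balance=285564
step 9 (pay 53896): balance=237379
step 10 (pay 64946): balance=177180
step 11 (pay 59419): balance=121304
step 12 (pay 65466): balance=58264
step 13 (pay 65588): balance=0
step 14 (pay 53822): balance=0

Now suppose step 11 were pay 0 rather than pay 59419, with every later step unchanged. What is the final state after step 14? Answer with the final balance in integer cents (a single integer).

2951

(re-executing from step 11 with the substitution; state before step 11: balance=177180)
step 11 (pay 0): balance=180723
step 12 (pay 65466): balance=118871
step 13 (pay 65588): balance=55660
step 14 (pay 53822): balance=2951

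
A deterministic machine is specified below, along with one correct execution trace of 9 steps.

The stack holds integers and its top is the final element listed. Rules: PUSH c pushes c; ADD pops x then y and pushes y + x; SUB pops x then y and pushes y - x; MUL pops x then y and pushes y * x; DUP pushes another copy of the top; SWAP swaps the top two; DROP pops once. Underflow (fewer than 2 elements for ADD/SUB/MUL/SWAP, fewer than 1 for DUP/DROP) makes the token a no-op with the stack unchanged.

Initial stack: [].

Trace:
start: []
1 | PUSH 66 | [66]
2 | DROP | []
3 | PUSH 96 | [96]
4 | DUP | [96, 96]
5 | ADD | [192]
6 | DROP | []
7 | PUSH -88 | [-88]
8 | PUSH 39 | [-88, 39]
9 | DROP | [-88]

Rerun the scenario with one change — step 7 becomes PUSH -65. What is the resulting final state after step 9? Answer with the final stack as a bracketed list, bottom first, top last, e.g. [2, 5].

[-65]

(re-executing from step 7 with the substitution; state before step 7: [])
7 | PUSH -65 | [-65]
8 | PUSH 39 | [-65, 39]
9 | DROP | [-65]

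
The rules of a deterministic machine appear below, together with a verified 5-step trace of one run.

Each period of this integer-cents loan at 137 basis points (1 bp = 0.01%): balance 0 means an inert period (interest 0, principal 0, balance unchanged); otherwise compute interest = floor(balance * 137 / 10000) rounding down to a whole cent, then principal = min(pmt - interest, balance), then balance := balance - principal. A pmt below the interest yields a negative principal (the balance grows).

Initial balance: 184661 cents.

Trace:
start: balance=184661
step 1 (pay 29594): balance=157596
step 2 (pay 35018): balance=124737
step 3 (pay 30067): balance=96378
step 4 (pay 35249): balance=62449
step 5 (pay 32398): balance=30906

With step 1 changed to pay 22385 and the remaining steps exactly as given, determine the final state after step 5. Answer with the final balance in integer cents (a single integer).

38518

(re-executing from step 1 with the substitution; state before step 1: balance=184661)
step 1 (pay 22385): balance=164805
step 2 (pay 35018): balance=132044
step 3 (pay 30067): balance=103786
step 4 (pay 35249): balance=69958
step 5 (pay 32398): balance=38518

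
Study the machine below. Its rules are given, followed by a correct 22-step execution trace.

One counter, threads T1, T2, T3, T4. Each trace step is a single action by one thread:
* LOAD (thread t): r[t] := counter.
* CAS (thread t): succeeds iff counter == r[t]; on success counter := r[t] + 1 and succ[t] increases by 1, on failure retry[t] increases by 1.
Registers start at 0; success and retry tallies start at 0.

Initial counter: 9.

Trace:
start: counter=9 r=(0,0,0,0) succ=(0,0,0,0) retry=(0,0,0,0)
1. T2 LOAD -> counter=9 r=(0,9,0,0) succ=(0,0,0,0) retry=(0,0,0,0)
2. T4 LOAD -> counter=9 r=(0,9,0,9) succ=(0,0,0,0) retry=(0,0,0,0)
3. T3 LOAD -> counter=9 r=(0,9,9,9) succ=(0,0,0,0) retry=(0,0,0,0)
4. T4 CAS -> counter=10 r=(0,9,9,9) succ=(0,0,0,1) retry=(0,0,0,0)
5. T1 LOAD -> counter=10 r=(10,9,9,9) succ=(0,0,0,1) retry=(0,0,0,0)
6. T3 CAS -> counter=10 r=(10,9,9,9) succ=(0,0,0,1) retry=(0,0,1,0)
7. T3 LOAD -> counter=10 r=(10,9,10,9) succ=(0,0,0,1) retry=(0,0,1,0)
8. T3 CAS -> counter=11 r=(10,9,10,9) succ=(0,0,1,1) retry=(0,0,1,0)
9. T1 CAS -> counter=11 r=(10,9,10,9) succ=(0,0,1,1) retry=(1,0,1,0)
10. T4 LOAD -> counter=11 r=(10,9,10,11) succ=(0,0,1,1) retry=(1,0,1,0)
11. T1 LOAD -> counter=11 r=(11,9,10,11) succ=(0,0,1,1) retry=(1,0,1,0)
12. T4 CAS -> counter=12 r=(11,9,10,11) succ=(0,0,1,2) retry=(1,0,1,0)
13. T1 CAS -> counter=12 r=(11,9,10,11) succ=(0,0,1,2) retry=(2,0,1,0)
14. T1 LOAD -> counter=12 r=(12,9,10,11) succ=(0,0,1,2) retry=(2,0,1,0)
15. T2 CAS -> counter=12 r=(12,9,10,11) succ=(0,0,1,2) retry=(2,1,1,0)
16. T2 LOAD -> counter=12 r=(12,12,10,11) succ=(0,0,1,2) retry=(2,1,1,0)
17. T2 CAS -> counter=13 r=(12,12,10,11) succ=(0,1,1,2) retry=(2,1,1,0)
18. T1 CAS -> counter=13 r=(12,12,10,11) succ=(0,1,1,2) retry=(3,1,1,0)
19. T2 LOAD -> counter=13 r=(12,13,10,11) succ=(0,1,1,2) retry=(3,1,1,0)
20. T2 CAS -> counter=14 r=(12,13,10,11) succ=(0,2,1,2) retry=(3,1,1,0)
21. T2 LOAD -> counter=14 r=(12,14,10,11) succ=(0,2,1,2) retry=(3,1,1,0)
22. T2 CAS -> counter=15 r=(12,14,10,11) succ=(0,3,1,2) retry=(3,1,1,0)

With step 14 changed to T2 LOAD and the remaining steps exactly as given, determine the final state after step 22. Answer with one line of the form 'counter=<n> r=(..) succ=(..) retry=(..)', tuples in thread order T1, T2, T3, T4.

(re-executing from step 14 with the substitution; state before step 14: counter=12 r=(11,9,10,11) succ=(0,0,1,2) retry=(2,0,1,0))
14. T2 LOAD -> counter=12 r=(11,12,10,11) succ=(0,0,1,2) retry=(2,0,1,0)
15. T2 CAS -> counter=13 r=(11,12,10,11) succ=(0,1,1,2) retry=(2,0,1,0)
16. T2 LOAD -> counter=13 r=(11,13,10,11) succ=(0,1,1,2) retry=(2,0,1,0)
17. T2 CAS -> counter=14 r=(11,13,10,11) succ=(0,2,1,2) retry=(2,0,1,0)
18. T1 CAS -> counter=14 r=(11,13,10,11) succ=(0,2,1,2) retry=(3,0,1,0)
19. T2 LOAD -> counter=14 r=(11,14,10,11) succ=(0,2,1,2) retry=(3,0,1,0)
20. T2 CAS -> counter=15 r=(11,14,10,11) succ=(0,3,1,2) retry=(3,0,1,0)
21. T2 LOAD -> counter=15 r=(11,15,10,11) succ=(0,3,1,2) retry=(3,0,1,0)
22. T2 CAS -> counter=16 r=(11,15,10,11) succ=(0,4,1,2) retry=(3,0,1,0)

counter=16 r=(11,15,10,11) succ=(0,4,1,2) retry=(3,0,1,0)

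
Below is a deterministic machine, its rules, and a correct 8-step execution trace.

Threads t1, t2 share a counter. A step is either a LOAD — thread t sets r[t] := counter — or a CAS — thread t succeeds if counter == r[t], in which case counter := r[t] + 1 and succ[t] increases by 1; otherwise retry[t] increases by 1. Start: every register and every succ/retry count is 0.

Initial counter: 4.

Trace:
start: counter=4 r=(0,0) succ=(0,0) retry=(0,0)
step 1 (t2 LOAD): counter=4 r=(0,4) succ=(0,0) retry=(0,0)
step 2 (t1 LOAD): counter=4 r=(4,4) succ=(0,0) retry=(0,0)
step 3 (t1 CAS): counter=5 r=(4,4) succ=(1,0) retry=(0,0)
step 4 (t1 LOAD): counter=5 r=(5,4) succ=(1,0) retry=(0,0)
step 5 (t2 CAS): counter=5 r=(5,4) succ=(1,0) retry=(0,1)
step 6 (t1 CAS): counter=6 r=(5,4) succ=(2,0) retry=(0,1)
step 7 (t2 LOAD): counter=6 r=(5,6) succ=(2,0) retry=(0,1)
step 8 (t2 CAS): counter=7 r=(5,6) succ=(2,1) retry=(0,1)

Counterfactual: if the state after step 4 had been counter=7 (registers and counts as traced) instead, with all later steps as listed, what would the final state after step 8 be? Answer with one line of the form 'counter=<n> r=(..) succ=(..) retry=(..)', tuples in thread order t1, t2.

counter=8 r=(5,7) succ=(1,1) retry=(1,1)

state after step 4 := counter=7 r=(5,4) succ=(1,0) retry=(0,0)
step 5 (t2 CAS): counter=7 r=(5,4) succ=(1,0) retry=(0,1)
step 6 (t1 CAS): counter=7 r=(5,4) succ=(1,0) retry=(1,1)
step 7 (t2 LOAD): counter=7 r=(5,7) succ=(1,0) retry=(1,1)
step 8 (t2 CAS): counter=8 r=(5,7) succ=(1,1) retry=(1,1)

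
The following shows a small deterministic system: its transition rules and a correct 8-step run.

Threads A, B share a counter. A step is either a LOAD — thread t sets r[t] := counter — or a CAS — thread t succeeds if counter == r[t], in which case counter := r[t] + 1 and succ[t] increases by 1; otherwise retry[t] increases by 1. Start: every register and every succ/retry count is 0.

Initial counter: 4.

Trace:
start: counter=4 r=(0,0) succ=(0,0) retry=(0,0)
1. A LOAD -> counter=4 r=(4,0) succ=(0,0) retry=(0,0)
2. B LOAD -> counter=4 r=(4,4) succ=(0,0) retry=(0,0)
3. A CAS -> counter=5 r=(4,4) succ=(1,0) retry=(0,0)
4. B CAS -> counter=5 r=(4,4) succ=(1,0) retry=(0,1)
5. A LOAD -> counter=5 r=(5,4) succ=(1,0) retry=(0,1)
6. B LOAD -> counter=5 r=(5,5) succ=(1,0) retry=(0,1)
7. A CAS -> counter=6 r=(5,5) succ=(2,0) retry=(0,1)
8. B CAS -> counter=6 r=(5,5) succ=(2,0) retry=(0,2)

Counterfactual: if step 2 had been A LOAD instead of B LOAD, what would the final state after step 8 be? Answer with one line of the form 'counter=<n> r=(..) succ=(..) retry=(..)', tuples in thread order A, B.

counter=6 r=(5,5) succ=(2,0) retry=(0,2)

(re-executing from step 2 with the substitution; state before step 2: counter=4 r=(4,0) succ=(0,0) retry=(0,0))
2. A LOAD -> counter=4 r=(4,0) succ=(0,0) retry=(0,0)
3. A CAS -> counter=5 r=(4,0) succ=(1,0) retry=(0,0)
4. B CAS -> counter=5 r=(4,0) succ=(1,0) retry=(0,1)
5. A LOAD -> counter=5 r=(5,0) succ=(1,0) retry=(0,1)
6. B LOAD -> counter=5 r=(5,5) succ=(1,0) retry=(0,1)
7. A CAS -> counter=6 r=(5,5) succ=(2,0) retry=(0,1)
8. B CAS -> counter=6 r=(5,5) succ=(2,0) retry=(0,2)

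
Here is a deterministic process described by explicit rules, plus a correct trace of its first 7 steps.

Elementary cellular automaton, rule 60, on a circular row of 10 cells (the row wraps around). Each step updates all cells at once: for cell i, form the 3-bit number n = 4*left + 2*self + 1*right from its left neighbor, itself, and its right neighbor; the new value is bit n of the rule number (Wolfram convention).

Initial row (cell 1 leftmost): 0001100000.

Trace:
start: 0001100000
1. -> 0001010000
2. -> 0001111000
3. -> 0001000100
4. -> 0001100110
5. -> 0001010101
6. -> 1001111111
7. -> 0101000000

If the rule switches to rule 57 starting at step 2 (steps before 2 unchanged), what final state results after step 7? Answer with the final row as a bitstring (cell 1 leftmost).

(re-executing steps 2..7 under rule 57; state before step 2: 0001010000)
2. -> 1100101111
3. -> 0010011000
4. -> 1001010111
5. -> 0100101100
6. -> 0010011011
7. -> 1001010110

1001010110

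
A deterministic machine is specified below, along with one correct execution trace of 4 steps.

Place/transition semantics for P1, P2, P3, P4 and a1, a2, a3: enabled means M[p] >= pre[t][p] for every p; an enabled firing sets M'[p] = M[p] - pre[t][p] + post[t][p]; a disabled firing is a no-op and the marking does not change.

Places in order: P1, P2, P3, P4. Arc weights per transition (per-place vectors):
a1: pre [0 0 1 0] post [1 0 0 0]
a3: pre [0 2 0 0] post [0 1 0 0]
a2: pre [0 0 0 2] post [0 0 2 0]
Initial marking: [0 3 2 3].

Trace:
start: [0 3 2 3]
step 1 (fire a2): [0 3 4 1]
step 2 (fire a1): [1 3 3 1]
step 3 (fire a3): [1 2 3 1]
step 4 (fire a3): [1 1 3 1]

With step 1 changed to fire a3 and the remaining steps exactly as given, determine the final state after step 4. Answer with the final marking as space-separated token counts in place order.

1 1 1 3

(re-executing from step 1 with the substitution; state before step 1: [0 3 2 3])
step 1 (fire a3): [0 2 2 3]
step 2 (fire a1): [1 2 1 3]
step 3 (fire a3): [1 1 1 3]
step 4 (fire a3): [1 1 1 3]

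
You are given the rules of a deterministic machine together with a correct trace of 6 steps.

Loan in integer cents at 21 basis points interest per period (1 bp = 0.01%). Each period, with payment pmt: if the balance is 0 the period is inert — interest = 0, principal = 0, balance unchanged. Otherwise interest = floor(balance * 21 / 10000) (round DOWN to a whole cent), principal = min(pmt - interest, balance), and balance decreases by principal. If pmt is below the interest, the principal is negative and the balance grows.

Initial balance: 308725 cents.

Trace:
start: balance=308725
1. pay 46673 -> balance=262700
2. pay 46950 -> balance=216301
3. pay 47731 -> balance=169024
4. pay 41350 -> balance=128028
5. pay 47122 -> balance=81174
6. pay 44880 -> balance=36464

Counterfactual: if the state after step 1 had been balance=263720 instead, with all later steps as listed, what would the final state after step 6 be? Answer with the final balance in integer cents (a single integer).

37496

state after step 1 := balance=263720
2. pay 46950 -> balance=217323
3. pay 47731 -> balance=170048
4. pay 41350 -> balance=129055
5. pay 47122 -> balance=82204
6. pay 44880 -> balance=37496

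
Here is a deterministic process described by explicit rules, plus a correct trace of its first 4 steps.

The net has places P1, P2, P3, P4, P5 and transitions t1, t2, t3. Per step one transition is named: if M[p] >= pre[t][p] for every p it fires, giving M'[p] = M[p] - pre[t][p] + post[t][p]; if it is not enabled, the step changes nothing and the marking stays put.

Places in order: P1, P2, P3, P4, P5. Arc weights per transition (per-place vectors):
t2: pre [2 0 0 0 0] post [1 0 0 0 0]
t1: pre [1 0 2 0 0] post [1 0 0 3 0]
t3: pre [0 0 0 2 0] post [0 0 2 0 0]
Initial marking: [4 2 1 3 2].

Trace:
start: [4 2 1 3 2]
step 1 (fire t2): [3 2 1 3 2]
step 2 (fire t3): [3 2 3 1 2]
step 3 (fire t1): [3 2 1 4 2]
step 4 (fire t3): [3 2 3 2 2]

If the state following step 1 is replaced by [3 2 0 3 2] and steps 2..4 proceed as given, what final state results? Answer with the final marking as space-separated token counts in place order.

state after step 1 := [3 2 0 3 2]
step 2 (fire t3): [3 2 2 1 2]
step 3 (fire t1): [3 2 0 4 2]
step 4 (fire t3): [3 2 2 2 2]

3 2 2 2 2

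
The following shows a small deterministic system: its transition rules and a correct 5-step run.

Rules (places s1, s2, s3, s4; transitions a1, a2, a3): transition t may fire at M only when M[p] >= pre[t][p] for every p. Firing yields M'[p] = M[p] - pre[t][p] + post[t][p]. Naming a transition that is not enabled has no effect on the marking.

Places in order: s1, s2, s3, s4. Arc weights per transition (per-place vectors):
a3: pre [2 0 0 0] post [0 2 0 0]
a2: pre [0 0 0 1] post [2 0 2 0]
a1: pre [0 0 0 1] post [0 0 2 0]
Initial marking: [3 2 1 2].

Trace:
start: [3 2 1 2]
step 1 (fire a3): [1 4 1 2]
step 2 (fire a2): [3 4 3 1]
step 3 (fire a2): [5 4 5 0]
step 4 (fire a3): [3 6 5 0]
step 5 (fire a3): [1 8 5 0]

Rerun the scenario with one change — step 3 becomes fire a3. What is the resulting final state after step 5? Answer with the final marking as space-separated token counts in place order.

1 6 3 1

(re-executing from step 3 with the substitution; state before step 3: [3 4 3 1])
step 3 (fire a3): [1 6 3 1]
step 4 (fire a3): [1 6 3 1]
step 5 (fire a3): [1 6 3 1]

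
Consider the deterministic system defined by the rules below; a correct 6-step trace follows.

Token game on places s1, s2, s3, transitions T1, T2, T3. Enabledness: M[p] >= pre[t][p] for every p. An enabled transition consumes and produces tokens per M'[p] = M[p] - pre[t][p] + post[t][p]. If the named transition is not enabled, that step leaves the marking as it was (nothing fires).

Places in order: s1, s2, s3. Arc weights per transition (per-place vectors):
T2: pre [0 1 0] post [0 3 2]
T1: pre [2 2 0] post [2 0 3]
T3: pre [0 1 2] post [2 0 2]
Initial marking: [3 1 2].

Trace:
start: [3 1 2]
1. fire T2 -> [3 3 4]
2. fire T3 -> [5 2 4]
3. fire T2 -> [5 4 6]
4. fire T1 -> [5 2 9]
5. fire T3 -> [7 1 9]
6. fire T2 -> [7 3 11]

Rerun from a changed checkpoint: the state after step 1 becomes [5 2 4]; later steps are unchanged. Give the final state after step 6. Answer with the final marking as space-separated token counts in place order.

state after step 1 := [5 2 4]
2. fire T3 -> [7 1 4]
3. fire T2 -> [7 3 6]
4. fire T1 -> [7 1 9]
5. fire T3 -> [9 0 9]
6. fire T2 -> [9 0 9]

9 0 9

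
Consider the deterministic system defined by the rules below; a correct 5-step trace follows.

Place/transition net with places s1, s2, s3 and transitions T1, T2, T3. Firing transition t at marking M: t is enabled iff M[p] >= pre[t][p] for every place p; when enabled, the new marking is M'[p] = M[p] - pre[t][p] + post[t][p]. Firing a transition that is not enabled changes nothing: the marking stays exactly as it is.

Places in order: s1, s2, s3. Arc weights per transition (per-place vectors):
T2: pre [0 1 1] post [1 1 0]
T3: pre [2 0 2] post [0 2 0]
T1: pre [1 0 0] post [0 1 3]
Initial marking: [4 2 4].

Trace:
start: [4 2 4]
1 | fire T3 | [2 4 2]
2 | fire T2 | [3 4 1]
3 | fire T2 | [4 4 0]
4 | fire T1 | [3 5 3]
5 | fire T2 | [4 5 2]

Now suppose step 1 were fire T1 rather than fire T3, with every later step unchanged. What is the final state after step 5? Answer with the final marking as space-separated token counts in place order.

5 4 7

(re-executing from step 1 with the substitution; state before step 1: [4 2 4])
1 | fire T1 | [3 3 7]
2 | fire T2 | [4 3 6]
3 | fire T2 | [5 3 5]
4 | fire T1 | [4 4 8]
5 | fire T2 | [5 4 7]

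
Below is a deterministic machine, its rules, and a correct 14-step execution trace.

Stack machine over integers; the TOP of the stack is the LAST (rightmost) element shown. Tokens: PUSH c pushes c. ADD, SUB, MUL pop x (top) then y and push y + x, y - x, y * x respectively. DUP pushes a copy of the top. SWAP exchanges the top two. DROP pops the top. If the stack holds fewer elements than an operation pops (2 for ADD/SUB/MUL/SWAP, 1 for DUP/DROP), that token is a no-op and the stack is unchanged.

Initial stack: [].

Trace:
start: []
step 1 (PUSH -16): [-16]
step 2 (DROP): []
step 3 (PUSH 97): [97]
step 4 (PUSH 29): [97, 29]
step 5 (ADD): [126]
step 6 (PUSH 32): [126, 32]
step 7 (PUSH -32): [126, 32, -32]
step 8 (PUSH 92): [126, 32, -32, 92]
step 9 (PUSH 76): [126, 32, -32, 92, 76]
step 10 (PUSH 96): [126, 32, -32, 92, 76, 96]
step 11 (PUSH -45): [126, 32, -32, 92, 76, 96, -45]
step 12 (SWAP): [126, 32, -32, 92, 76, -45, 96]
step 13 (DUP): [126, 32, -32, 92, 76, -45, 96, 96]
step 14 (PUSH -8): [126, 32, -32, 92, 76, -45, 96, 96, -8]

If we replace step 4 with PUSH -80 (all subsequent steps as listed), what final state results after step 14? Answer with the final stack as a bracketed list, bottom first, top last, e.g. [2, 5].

(re-executing from step 4 with the substitution; state before step 4: [97])
step 4 (PUSH -80): [97, -80]
step 5 (ADD): [17]
step 6 (PUSH 32): [17, 32]
step 7 (PUSH -32): [17, 32, -32]
step 8 (PUSH 92): [17, 32, -32, 92]
step 9 (PUSH 76): [17, 32, -32, 92, 76]
step 10 (PUSH 96): [17, 32, -32, 92, 76, 96]
step 11 (PUSH -45): [17, 32, -32, 92, 76, 96, -45]
step 12 (SWAP): [17, 32, -32, 92, 76, -45, 96]
step 13 (DUP): [17, 32, -32, 92, 76, -45, 96, 96]
step 14 (PUSH -8): [17, 32, -32, 92, 76, -45, 96, 96, -8]

[17, 32, -32, 92, 76, -45, 96, 96, -8]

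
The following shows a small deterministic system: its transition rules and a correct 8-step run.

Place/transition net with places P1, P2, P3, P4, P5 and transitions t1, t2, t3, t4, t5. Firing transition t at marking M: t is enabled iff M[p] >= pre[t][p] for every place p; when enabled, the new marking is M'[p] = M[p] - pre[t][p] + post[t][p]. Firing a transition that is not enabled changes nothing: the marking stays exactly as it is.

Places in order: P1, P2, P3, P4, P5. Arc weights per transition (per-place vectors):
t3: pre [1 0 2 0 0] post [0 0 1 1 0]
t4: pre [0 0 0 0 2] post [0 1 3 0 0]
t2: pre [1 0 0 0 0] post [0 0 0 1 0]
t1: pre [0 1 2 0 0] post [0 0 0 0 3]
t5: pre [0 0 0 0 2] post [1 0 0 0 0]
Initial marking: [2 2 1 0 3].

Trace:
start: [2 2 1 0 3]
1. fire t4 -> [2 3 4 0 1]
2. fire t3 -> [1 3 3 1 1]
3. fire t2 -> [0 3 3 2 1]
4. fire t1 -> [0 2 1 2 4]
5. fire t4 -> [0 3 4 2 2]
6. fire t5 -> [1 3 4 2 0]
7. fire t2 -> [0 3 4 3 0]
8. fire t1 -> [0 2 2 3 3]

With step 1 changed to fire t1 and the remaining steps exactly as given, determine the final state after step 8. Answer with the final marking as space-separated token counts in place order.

(re-executing from step 1 with the substitution; state before step 1: [2 2 1 0 3])
1. fire t1 -> [2 2 1 0 3]
2. fire t3 -> [2 2 1 0 3]
3. fire t2 -> [1 2 1 1 3]
4. fire t1 -> [1 2 1 1 3]
5. fire t4 -> [1 3 4 1 1]
6. fire t5 -> [1 3 4 1 1]
7. fire t2 -> [0 3 4 2 1]
8. fire t1 -> [0 2 2 2 4]

0 2 2 2 4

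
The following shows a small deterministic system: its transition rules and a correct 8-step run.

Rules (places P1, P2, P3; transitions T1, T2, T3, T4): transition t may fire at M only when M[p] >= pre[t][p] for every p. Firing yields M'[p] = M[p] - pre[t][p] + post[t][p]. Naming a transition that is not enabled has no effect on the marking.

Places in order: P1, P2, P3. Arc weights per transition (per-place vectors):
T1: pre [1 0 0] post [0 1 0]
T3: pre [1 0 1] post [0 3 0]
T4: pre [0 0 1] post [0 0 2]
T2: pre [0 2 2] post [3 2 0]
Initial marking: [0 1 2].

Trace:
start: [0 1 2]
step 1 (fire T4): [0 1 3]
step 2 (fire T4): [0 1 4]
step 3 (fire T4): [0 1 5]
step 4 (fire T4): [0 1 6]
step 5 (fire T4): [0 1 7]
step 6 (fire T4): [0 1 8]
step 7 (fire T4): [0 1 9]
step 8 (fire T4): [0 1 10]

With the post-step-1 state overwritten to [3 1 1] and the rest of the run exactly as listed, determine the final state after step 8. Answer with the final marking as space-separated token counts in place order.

3 1 8

state after step 1 := [3 1 1]
step 2 (fire T4): [3 1 2]
step 3 (fire T4): [3 1 3]
step 4 (fire T4): [3 1 4]
step 5 (fire T4): [3 1 5]
step 6 (fire T4): [3 1 6]
step 7 (fire T4): [3 1 7]
step 8 (fire T4): [3 1 8]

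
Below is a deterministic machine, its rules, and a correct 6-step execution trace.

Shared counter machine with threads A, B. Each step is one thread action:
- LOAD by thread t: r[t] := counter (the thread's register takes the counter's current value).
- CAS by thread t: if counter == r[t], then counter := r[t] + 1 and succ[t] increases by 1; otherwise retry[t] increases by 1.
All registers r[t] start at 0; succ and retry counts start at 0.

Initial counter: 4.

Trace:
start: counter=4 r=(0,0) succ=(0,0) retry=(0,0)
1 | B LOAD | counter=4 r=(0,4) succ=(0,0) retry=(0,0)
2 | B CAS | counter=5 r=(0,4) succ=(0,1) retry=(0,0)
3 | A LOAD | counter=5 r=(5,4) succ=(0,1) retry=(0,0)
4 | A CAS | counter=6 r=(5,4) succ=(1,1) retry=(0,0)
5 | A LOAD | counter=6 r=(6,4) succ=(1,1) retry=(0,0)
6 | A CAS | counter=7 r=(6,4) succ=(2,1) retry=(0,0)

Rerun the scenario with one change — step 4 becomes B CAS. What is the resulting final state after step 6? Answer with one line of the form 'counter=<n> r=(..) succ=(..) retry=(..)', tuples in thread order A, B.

counter=6 r=(5,4) succ=(1,1) retry=(0,1)

(re-executing from step 4 with the substitution; state before step 4: counter=5 r=(5,4) succ=(0,1) retry=(0,0))
4 | B CAS | counter=5 r=(5,4) succ=(0,1) retry=(0,1)
5 | A LOAD | counter=5 r=(5,4) succ=(0,1) retry=(0,1)
6 | A CAS | counter=6 r=(5,4) succ=(1,1) retry=(0,1)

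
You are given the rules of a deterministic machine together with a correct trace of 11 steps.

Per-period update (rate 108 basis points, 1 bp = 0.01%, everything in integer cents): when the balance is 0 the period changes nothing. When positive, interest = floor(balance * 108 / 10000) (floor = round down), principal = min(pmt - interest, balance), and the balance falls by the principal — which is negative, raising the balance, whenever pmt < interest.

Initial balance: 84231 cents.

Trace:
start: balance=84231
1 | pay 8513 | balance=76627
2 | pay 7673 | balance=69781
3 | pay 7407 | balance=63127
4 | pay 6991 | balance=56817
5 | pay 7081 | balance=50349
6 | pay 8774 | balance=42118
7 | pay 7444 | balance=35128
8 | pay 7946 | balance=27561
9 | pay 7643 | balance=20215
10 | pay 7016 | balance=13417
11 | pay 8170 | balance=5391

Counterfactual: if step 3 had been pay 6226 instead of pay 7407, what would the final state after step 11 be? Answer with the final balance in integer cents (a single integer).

(re-executing from step 3 with the substitution; state before step 3: balance=69781)
3 | pay 6226 | balance=64308
4 | pay 6991 | balance=58011
5 | pay 7081 | balance=51556
6 | pay 8774 | balance=43338
7 | pay 7444 | balance=36362
8 | pay 7946 | balance=28808
9 | pay 7643 | balance=21476
10 | pay 7016 | balance=14691
11 | pay 8170 | balance=6679

6679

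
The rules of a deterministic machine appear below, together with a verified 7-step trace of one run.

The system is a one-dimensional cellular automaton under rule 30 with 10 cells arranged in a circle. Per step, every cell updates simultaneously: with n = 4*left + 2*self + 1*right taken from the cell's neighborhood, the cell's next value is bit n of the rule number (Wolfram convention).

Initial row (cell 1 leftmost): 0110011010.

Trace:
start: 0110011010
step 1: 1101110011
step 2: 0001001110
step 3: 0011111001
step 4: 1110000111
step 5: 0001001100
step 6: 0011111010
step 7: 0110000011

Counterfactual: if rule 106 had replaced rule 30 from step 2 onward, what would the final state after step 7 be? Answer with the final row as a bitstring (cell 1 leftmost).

0000111100

(re-executing steps 2..7 under rule 106; state before step 2: 1101110011)
step 2: 0111010110
step 3: 1101101110
step 4: 1111111011
step 5: 0000001110
step 6: 0000011010
step 7: 0000111100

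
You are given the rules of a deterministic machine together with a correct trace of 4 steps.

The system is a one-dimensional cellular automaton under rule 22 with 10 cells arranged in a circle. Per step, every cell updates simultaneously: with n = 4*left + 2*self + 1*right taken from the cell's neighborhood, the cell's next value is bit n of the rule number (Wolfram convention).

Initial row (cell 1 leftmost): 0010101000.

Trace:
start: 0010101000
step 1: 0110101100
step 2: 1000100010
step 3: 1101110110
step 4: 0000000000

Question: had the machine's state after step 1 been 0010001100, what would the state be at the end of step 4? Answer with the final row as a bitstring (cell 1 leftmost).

0100100000

state after step 1 := 0010001100
step 2: 0111010010
step 3: 1000011111
step 4: 0100100000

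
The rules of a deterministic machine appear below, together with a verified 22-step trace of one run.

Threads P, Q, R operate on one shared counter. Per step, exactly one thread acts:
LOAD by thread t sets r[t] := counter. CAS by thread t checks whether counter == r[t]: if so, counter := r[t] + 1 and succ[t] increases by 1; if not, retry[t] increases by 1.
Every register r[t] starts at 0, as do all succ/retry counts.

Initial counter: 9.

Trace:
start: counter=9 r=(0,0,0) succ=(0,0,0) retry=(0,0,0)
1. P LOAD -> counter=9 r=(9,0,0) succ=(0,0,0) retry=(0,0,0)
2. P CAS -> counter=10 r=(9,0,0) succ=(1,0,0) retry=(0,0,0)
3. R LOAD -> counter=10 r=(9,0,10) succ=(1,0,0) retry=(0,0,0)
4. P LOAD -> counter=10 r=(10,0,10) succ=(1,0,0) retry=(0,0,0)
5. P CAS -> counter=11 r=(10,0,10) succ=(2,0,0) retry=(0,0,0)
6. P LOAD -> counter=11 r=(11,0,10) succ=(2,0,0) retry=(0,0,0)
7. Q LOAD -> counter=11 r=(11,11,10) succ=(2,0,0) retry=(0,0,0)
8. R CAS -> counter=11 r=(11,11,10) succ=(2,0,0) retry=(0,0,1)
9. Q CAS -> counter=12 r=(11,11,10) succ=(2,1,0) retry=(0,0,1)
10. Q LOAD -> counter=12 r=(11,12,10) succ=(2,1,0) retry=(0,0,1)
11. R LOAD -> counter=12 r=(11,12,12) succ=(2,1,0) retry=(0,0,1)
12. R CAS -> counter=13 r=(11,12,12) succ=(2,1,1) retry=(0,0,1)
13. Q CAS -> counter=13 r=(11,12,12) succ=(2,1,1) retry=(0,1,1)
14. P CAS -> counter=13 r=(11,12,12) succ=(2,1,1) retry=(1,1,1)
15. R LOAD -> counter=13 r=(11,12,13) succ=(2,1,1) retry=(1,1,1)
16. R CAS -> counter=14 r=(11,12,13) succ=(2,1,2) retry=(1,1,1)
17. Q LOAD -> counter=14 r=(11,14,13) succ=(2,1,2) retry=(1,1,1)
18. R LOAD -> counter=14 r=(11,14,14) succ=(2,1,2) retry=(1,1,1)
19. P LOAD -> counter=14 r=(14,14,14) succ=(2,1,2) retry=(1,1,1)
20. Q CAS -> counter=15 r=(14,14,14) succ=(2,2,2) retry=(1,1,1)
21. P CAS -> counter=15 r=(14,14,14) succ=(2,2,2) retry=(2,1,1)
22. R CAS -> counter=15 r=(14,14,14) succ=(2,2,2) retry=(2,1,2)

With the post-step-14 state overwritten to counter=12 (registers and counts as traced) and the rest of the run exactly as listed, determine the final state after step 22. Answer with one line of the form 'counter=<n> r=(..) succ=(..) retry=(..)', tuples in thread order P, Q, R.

counter=14 r=(13,13,13) succ=(2,2,2) retry=(2,1,2)

state after step 14 := counter=12 r=(11,12,12) succ=(2,1,1) retry=(1,1,1)
15. R LOAD -> counter=12 r=(11,12,12) succ=(2,1,1) retry=(1,1,1)
16. R CAS -> counter=13 r=(11,12,12) succ=(2,1,2) retry=(1,1,1)
17. Q LOAD -> counter=13 r=(11,13,12) succ=(2,1,2) retry=(1,1,1)
18. R LOAD -> counter=13 r=(11,13,13) succ=(2,1,2) retry=(1,1,1)
19. P LOAD -> counter=13 r=(13,13,13) succ=(2,1,2) retry=(1,1,1)
20. Q CAS -> counter=14 r=(13,13,13) succ=(2,2,2) retry=(1,1,1)
21. P CAS -> counter=14 r=(13,13,13) succ=(2,2,2) retry=(2,1,1)
22. R CAS -> counter=14 r=(13,13,13) succ=(2,2,2) retry=(2,1,2)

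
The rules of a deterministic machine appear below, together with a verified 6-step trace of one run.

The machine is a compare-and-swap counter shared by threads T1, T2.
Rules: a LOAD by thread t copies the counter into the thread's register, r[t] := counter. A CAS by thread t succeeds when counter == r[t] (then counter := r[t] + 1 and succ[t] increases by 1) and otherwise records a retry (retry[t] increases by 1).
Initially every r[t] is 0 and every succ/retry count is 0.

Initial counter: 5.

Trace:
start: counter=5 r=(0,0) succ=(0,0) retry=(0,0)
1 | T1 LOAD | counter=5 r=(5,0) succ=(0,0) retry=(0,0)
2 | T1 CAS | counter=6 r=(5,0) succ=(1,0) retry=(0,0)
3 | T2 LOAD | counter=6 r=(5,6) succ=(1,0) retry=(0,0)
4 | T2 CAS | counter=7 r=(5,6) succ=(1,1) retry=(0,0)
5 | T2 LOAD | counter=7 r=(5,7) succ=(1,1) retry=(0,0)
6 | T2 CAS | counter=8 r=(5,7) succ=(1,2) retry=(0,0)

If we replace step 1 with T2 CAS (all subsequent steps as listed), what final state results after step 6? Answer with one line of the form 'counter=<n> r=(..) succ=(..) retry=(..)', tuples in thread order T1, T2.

(re-executing from step 1 with the substitution; state before step 1: counter=5 r=(0,0) succ=(0,0) retry=(0,0))
1 | T2 CAS | counter=5 r=(0,0) succ=(0,0) retry=(0,1)
2 | T1 CAS | counter=5 r=(0,0) succ=(0,0) retry=(1,1)
3 | T2 LOAD | counter=5 r=(0,5) succ=(0,0) retry=(1,1)
4 | T2 CAS | counter=6 r=(0,5) succ=(0,1) retry=(1,1)
5 | T2 LOAD | counter=6 r=(0,6) succ=(0,1) retry=(1,1)
6 | T2 CAS | counter=7 r=(0,6) succ=(0,2) retry=(1,1)

counter=7 r=(0,6) succ=(0,2) retry=(1,1)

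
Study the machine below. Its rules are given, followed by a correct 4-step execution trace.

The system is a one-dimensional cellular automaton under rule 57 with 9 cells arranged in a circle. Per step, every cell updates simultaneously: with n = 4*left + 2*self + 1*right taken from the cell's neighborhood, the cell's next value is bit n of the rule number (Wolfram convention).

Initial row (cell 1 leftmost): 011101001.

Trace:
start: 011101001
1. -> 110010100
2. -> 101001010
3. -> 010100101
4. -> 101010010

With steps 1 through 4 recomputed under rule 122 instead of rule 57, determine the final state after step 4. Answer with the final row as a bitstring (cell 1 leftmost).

000000000

(re-executing steps 1..4 under rule 122; state before step 1: 011101001)
1. -> 110110110
2. -> 111111111
3. -> 000000000
4. -> 000000000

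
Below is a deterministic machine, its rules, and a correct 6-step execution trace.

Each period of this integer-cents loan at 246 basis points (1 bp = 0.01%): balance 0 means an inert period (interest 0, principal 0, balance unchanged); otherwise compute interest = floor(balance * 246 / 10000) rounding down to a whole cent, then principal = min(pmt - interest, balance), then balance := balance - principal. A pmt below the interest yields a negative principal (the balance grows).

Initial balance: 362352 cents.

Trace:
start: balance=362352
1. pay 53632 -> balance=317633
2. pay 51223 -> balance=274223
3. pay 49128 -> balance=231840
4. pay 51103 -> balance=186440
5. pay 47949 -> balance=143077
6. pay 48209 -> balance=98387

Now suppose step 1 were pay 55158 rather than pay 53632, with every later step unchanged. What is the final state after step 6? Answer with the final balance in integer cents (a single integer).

(re-executing from step 1 with the substitution; state before step 1: balance=362352)
1. pay 55158 -> balance=316107
2. pay 51223 -> balance=272660
3. pay 49128 -> balance=230239
4. pay 51103 -> balance=184799
5. pay 47949 -> balance=141396
6. pay 48209 -> balance=96665

96665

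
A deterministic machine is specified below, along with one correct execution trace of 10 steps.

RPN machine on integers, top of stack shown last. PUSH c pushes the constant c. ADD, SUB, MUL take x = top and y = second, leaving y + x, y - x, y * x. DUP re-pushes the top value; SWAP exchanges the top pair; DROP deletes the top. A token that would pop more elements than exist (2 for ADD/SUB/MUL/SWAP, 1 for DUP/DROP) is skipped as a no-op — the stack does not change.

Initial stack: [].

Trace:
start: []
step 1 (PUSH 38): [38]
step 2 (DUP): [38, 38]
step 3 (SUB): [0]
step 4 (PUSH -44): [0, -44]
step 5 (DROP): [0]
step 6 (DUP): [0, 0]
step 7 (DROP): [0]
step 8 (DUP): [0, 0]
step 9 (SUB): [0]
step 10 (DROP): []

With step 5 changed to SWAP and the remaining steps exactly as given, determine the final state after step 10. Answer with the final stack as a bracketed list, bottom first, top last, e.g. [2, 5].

(re-executing from step 5 with the substitution; state before step 5: [0, -44])
step 5 (SWAP): [-44, 0]
step 6 (DUP): [-44, 0, 0]
step 7 (DROP): [-44, 0]
step 8 (DUP): [-44, 0, 0]
step 9 (SUB): [-44, 0]
step 10 (DROP): [-44]

[-44]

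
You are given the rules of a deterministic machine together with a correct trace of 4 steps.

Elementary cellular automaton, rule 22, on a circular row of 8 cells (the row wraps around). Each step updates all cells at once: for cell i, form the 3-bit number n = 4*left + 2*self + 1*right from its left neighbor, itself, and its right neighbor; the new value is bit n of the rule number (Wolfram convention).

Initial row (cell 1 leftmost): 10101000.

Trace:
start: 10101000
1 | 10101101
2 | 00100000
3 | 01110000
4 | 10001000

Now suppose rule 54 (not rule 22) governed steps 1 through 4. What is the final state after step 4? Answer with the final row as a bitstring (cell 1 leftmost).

10001000

(re-executing steps 1..4 under rule 54; state before step 1: 10101000)
1 | 11111101
2 | 00000010
3 | 00000111
4 | 10001000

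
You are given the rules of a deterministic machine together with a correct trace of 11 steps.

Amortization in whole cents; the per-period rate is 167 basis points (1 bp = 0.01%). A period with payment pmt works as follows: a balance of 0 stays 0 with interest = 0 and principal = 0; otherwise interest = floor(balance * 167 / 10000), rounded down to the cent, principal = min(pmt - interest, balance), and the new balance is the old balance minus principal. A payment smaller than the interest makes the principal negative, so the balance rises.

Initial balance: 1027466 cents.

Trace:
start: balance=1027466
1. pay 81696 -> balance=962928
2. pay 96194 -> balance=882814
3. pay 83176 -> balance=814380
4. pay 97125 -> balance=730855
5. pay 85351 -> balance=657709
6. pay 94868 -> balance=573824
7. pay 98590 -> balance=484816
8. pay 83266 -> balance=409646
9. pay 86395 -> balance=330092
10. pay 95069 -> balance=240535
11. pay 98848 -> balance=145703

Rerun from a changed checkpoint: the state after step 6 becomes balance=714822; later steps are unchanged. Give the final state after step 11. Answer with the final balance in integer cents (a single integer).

298875

state after step 6 := balance=714822
7. pay 98590 -> balance=628169
8. pay 83266 -> balance=555393
9. pay 86395 -> balance=478273
10. pay 95069 -> balance=391191
11. pay 98848 -> balance=298875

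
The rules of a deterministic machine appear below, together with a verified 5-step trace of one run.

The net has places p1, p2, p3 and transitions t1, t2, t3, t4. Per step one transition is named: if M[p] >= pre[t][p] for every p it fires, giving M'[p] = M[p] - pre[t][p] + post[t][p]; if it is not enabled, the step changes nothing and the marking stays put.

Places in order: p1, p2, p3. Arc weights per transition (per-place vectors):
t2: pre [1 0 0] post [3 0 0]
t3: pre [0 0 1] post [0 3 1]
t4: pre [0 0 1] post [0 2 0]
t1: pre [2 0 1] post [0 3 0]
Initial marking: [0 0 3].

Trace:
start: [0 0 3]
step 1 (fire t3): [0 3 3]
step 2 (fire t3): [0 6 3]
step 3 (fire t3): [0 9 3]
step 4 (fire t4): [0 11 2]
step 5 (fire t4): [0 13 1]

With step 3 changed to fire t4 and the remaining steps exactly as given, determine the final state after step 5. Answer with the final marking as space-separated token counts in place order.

0 12 0

(re-executing from step 3 with the substitution; state before step 3: [0 6 3])
step 3 (fire t4): [0 8 2]
step 4 (fire t4): [0 10 1]
step 5 (fire t4): [0 12 0]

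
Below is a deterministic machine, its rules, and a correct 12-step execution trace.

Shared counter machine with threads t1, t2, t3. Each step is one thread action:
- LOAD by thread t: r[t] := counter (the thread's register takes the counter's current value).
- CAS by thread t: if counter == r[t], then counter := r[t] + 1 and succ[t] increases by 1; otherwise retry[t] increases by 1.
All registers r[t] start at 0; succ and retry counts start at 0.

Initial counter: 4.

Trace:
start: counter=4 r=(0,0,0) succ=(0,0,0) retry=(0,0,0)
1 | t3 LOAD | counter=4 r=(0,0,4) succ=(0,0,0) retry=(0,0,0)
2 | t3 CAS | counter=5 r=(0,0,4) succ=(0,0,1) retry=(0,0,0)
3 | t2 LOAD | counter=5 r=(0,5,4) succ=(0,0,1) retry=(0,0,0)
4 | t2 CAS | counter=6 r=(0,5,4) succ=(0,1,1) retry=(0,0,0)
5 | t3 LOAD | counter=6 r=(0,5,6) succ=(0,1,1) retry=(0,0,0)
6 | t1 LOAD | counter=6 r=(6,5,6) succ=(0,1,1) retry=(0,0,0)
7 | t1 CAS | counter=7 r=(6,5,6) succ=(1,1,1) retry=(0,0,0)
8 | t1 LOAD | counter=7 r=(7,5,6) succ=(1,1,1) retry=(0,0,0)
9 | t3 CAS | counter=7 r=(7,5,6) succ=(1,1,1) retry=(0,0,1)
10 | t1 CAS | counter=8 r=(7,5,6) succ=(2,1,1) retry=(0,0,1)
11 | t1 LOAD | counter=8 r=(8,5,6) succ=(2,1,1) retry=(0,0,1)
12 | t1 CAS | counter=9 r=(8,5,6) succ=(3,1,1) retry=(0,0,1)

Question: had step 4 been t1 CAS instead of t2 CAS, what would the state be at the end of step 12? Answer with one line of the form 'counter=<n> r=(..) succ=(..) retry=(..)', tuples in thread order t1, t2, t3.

counter=8 r=(7,5,5) succ=(3,0,1) retry=(1,0,1)

(re-executing from step 4 with the substitution; state before step 4: counter=5 r=(0,5,4) succ=(0,0,1) retry=(0,0,0))
4 | t1 CAS | counter=5 r=(0,5,4) succ=(0,0,1) retry=(1,0,0)
5 | t3 LOAD | counter=5 r=(0,5,5) succ=(0,0,1) retry=(1,0,0)
6 | t1 LOAD | counter=5 r=(5,5,5) succ=(0,0,1) retry=(1,0,0)
7 | t1 CAS | counter=6 r=(5,5,5) succ=(1,0,1) retry=(1,0,0)
8 | t1 LOAD | counter=6 r=(6,5,5) succ=(1,0,1) retry=(1,0,0)
9 | t3 CAS | counter=6 r=(6,5,5) succ=(1,0,1) retry=(1,0,1)
10 | t1 CAS | counter=7 r=(6,5,5) succ=(2,0,1) retry=(1,0,1)
11 | t1 LOAD | counter=7 r=(7,5,5) succ=(2,0,1) retry=(1,0,1)
12 | t1 CAS | counter=8 r=(7,5,5) succ=(3,0,1) retry=(1,0,1)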